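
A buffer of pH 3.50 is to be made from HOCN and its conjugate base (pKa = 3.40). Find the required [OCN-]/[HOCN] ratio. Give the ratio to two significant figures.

pH = pKa + log(r) ⇒ log(r) = 3.50 − 3.40 = +0.10
r = [OCN-]/[HOCN] = 10^(+0.10) = 1.26

ratio = 1.3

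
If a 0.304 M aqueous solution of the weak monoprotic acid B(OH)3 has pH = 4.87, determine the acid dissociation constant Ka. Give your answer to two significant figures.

Ka = 6.0 × 10^-10

[H+] = 10^(-4.87) = 1.35 × 10^-5 M
At equilibrium [HA] = 0.304 − 1.35 × 10^-5 = 3.04 × 10^-1 M
Ka = [H+][A-]/[HA] = (1.35 × 10^-5)² / 3.04 × 10^-1 = 6.0 × 10^-10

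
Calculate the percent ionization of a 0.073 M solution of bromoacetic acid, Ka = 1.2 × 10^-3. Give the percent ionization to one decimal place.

12.0%

BrCH2COOH ⇌ BrCH2COO- + H+; let x = [H+] at equilibrium.
Ka = x²/(C₀ − x); solving the quadratic gives x = 8.78 × 10^-3 M.
% ionization = x/C₀ × 100% = 8.78 × 10^-3/0.073 × 100% = 12.0%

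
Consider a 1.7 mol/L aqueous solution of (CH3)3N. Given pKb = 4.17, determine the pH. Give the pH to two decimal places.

pH = 12.03

(CH3)3N + H2O ⇌ (CH3)3NH+ + OH-
Kb = 10^(−4.17) = 6.76 × 10^-5
Kb = [OH-]²/(1.7 − [OH-]) = 6.76 × 10^-5
Since Kb ≪ C₀, [OH-] ≈ √(Kb·C₀) = 1.07 × 10^-2 M.
([OH-]/C₀ = 0.63% < 5%, so the approximation holds.)
pOH = −log(1.07 × 10^-2) = 1.97; pH = 14.00 − 1.97 = 12.03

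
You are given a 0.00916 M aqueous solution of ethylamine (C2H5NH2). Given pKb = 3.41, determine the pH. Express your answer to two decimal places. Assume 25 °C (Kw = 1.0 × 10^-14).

C2H5NH2 + H2O ⇌ C2H5NH3+ + OH-
Kb = 10^(−3.41) = 3.89 × 10^-4
Let x = [OH-] at equilibrium. Kb = x²/(0.00916 − x).
x is not negligible relative to C₀; solve x² + 0.000389·x − 3.56e-06 = 0.
x = [−0.000389 + √(0.000389² + 1.43e-05)]/2 = 1.70 × 10^-3 M
pOH = 2.77, so pH = 14.00 − pOH = 11.23

pH = 11.23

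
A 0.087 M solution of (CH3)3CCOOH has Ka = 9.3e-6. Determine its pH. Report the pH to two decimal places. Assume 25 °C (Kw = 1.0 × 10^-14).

(CH3)3CCOOH ⇌ (CH3)3CCOO- + H+
From the ICE table, Ka = [H+]²/(0.087 − [H+]) = 9.3 × 10^-6.
Assume [H+] ≪ 0.087: [H+] ≈ √(9.3 × 10^-6 × 0.087) = 8.99 × 10^-4 M
Check: 1% ionized — well under 5%, approximation valid.
pH = −log[H+] = −log(8.99 × 10^-4) = 3.05

pH = 3.05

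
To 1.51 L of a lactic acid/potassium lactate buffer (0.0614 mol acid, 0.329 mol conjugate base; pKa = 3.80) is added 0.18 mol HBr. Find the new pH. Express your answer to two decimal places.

Added H+ converts CH3CH(OH)COO- to CH3CH(OH)COOH: CH3CH(OH)COOH → 0.241 mol, CH3CH(OH)COO- → 0.149 mol.
pH = pKa + log([A⁻]/[HA]) = 3.80 + log(0.149/0.241) = 3.80 -0.209

pH = 3.59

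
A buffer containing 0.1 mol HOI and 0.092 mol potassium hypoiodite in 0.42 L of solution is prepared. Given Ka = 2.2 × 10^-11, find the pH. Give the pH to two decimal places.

pH = 10.62

pKa = −log(2.2 × 10^-11) = 10.658
Using pH = pKa + log([base]/[acid]) with [base]/[acid] = 0.092/0.1:
pH = 10.658 + (-0.036) = 10.62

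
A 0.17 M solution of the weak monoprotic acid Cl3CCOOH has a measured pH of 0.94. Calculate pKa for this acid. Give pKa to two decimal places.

pKa = 0.62

[H+] = 10^(-0.94) = 1.15 × 10^-1 M
At equilibrium [HA] = 0.17 − 1.15 × 10^-1 = 5.50 × 10^-2 M
Ka = [H+][A-]/[HA] = (1.15 × 10^-1)² / 5.50 × 10^-2 = 2.40 × 10^-1
pKa = -log(2.40 × 10^-1) = 0.62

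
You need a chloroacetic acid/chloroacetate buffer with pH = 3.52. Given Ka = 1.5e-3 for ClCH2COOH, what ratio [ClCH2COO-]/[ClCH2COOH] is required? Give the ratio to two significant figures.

ratio = 5.0

pKa = -log(1.5 × 10^-3) = 2.824
pH = pKa + log(r) ⇒ log(r) = 3.52 − 2.824 = +0.696
r = [ClCH2COO-]/[ClCH2COOH] = 10^(+0.696) = 4.97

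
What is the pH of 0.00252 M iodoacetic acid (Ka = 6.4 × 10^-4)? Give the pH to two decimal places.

ICH2COOH ⇌ ICH2COO- + H+
Ka = [H+]²/(0.00252 − [H+]) = 6.4 × 10^-4
The 5% rule fails; solving [H+]² + Ka·[H+] − Ka·C₀ = 0 exactly:
[H+] = (−Ka + √(Ka² + 4·Ka·C₀))/2 = 9.90 × 10^-4 M
pH = −log[H+] = −log(9.90 × 10^-4) = 3.00

pH = 3.00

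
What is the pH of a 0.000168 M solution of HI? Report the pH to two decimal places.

pH = 3.77

HI is a strong acid and dissociates completely, so [H+] = 0.000168 M.
pH = -log(0.000168) = 3.77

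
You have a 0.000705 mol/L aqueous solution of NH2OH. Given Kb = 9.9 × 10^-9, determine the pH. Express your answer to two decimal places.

NH2OH + H2O ⇌ NH3OH+ + OH-
Kb = [OH-]²/(0.000705 − [OH-]) = 9.9 × 10^-9
Assume [OH-] ≪ 0.000705: [OH-] ≈ √(9.9 × 10^-9 × 0.000705) = 2.64 × 10^-6 M
([OH-]/C₀ = 0.37% < 5%, so the approximation holds.)
pOH = 5.58, so pH = 14.00 − pOH = 8.42

pH = 8.42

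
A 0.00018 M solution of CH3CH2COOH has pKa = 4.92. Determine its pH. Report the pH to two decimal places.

CH3CH2COOH ⇌ CH3CH2COO- + H+
Ka = 10^(−4.92) = 1.20 × 10^-5
From the ICE table, Ka = [H+]²/(0.00018 − [H+]) = 1.20 × 10^-5.
The 5% rule fails; solving [H+]² + Ka·[H+] − Ka·C₀ = 0 exactly:
[H+] = (−Ka + √(Ka² + 4·Ka·C₀))/2 = 4.09 × 10^-5 M
pH = −log(4.09 × 10^-5) = 4.39

pH = 4.39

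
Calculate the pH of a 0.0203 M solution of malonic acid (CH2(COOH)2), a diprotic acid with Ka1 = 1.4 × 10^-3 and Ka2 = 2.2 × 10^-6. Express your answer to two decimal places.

Since Ka1 ≫ Ka2, the first ionization dominates [H+].
Ka1 = x²/(0.0203 − x) = 1.4 × 10^-3
Solving the quadratic: x = (−Ka1 + √(Ka1² + 4·Ka1·C₀))/2 = 4.68 × 10^-3 M
pH = −log(4.68 × 10^-3) = 2.33

pH = 2.33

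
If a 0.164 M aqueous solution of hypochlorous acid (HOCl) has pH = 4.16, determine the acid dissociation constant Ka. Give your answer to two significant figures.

[H+] = 10^(-4.16) = 6.92 × 10^-5 M
At equilibrium [HA] = 0.164 − 6.92 × 10^-5 = 1.64 × 10^-1 M
Ka = [H+][A-]/[HA] = (6.92 × 10^-5)² / 1.64 × 10^-1 = 2.9 × 10^-8

Ka = 2.9 × 10^-8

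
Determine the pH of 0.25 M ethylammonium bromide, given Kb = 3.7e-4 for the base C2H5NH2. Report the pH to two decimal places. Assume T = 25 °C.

C2H5NH3+ is the conjugate acid of the weak base C2H5NH2.
Ka = Kw/Kb = 1.0×10^-14 / 3.7 × 10^-4 = 2.70 × 10^-11
From the ICE table, Ka = x²/(0.25 − x) = 2.70 × 10^-11.
Assume x ≪ 0.25: x ≈ √(2.70 × 10^-11 × 0.25) = 2.60 × 10^-6 M
Check: 0.001% ionized — well under 5%, approximation valid.
pH = −log(2.60 × 10^-6) = 5.59

pH = 5.59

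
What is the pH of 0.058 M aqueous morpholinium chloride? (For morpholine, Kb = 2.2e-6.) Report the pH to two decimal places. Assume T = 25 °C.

pH = 4.79

C4H8ONH2+ is the conjugate acid of the weak base C4H8ONH.
Ka = Kw/Kb = 1.0×10^-14 / 2.2 × 10^-6 = 4.55 × 10^-9
Let x = [H+] at equilibrium. Ka = x²/(0.058 − x).
Assume x ≪ 0.058: x ≈ √(4.55 × 10^-9 × 0.058) = 1.62 × 10^-5 M
(x/C₀ = 0.028% < 5%, so the approximation holds.)
pH = −log[H+] = −log(1.62 × 10^-5) = 4.79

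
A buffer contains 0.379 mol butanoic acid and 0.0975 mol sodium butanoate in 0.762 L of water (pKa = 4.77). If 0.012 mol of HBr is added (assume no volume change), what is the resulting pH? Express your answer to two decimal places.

pH = 4.11

Added H+ converts CH3(CH2)2COO- to CH3(CH2)2COOH: CH3(CH2)2COOH → 0.391 mol, CH3(CH2)2COO- → 0.0855 mol.
pH = pKa + log(n_CH3(CH2)2COO-/n_CH3(CH2)2COOH) = 4.77 + log(0.0855/0.391) = 4.77 + (-0.660)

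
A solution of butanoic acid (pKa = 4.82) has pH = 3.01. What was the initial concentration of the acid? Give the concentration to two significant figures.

C₀ = 6.4 × 10^-2 M

[H+] = 10^(-3.01) = 9.77 × 10^-4 M = x
Ka = 10^(−4.82) = 1.51 × 10^-5
Ka = x²/(C₀ − x) ⇒ C₀ = x + x²/Ka
C₀ = 9.77 × 10^-4 + (9.77 × 10^-4)²/(1.51 × 10^-5) = 6.42 × 10^-2 M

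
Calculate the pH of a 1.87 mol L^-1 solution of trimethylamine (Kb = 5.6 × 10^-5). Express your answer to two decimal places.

pH = 12.01

(CH3)3N + H2O ⇌ (CH3)3NH+ + OH-
Let x = [OH-] at equilibrium. Kb = x²/(1.87 − x).
Since Kb ≪ C₀, x ≈ √(Kb·C₀) = 1.02 × 10^-2 M.
Check: 0.55% ionized — well under 5%, approximation valid.
pOH = 1.99, so pH = 14.00 − pOH = 12.01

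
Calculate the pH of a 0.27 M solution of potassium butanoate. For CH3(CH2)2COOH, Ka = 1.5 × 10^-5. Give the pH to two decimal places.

CH3(CH2)2COO- is the conjugate base of the weak acid CH3(CH2)2COOH.
Kb = Kw/Ka = 1.0×10^-14 / 1.5 × 10^-5 = 6.67 × 10^-10
Let x = [OH-] at equilibrium. Kb = x²/(0.27 − x).
Assume x ≪ 0.27: x ≈ √(6.67 × 10^-10 × 0.27) = 1.34 × 10^-5 M
Check: 0.005% ionized — well under 5%, approximation valid.
pOH = 4.87, so pH = 14.00 − pOH = 9.13

pH = 9.13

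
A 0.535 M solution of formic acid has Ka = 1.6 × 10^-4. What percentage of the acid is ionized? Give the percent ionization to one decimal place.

1.7%

HCOOH ⇌ HCOO- + H+; let x = [H+] at equilibrium.
x ≈ √(Ka·C₀) = √(1.6 × 10^-4 × 0.535) = 9.25 × 10^-3 M
Fraction ionized = 9.25 × 10^-3 / 0.535 = 0.0173 → 1.7%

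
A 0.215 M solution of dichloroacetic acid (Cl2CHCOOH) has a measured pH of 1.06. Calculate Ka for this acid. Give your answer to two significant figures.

[H+] = 10^(-1.06) = 8.71 × 10^-2 M
At equilibrium [HA] = 0.215 − 8.71 × 10^-2 = 1.28 × 10^-1 M
Ka = [H+][A-]/[HA] = (8.71 × 10^-2)² / 1.28 × 10^-1 = 5.9 × 10^-2

Ka = 5.9 × 10^-2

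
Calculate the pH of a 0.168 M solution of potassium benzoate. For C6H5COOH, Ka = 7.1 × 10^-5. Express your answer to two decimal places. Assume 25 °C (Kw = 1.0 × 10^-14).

C6H5COO- is the conjugate base of the weak acid C6H5COOH.
Kb = Kw/Ka = 1.0×10^-14 / 7.1 × 10^-5 = 1.41 × 10^-10
Kb = x²/(0.168 − x) = 1.41 × 10^-10
Assume x ≪ 0.168: x ≈ √(1.41 × 10^-10 × 0.168) = 4.87 × 10^-6 M
Check: 0.0029% ionized — well under 5%, approximation valid.
pOH = −log(4.87 × 10^-6) = 5.31; pH = 14.00 − 5.31 = 8.69

pH = 8.69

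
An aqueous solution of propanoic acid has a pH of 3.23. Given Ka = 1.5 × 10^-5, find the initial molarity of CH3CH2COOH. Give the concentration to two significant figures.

[H+] = 10^(-3.23) = 5.89 × 10^-4 M = x
Ka = x²/(C₀ − x) ⇒ C₀ = x + x²/Ka
C₀ = 5.89 × 10^-4 + (5.89 × 10^-4)²/(1.5 × 10^-5) = 2.37 × 10^-2 M

C₀ = 2.4 × 10^-2 M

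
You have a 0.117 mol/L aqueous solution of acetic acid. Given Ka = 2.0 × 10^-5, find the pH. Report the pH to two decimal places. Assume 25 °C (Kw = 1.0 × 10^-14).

pH = 2.82

CH3COOH ⇌ CH3COO- + H+
Ka = x²/(0.117 − x) = 2.0 × 10^-5
Neglecting x in the denominator: x = √(2.0 × 10^-5 × 0.117) = 1.53 × 10^-3 M
(x/C₀ = 1.3% < 5%, so the approximation holds.)
pH = −log(1.53 × 10^-3) = 2.82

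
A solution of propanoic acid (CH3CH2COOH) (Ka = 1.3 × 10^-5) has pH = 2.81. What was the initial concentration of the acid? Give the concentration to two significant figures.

C₀ = 1.9 × 10^-1 M

[H+] = 10^(-2.81) = 1.55 × 10^-3 M = x
Ka = x²/(C₀ − x) ⇒ C₀ = x + x²/Ka
C₀ = 1.55 × 10^-3 + (1.55 × 10^-3)²/(1.3 × 10^-5) = 1.86 × 10^-1 M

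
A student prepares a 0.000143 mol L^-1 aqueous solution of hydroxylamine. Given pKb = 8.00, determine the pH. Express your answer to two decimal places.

NH2OH + H2O ⇌ NH3OH+ + OH-
Kb = 10^(−8.00) = 1.00 × 10^-8
From the ICE table, Kb = [OH-]²/(0.000143 − [OH-]) = 1.00 × 10^-8.
Assume [OH-] ≪ 0.000143: [OH-] ≈ √(1.00 × 10^-8 × 0.000143) = 1.20 × 10^-6 M
pOH = 5.92, so pH = 14.00 − pOH = 8.08

pH = 8.08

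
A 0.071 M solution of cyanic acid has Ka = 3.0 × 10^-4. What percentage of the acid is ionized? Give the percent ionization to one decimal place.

HOCN ⇌ OCN- + H+; let x = [H+] at equilibrium.
Solve x² + 0.0003x − 2.13e-05 = 0 → x = 4.47 × 10^-3 M
% ionization = x/C₀ × 100% = 4.47 × 10^-3/0.071 × 100% = 6.3%

6.3%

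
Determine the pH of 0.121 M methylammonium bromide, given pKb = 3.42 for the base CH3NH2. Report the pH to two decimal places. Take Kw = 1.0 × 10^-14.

pH = 5.75

CH3NH3+ is the conjugate acid of the weak base CH3NH2.
Kb = 10^(−3.42) = 3.80 × 10^-4
Ka = Kw/Kb = 1.0×10^-14 / 3.80 × 10^-4 = 2.63 × 10^-11
Let x = [H+] at equilibrium. Ka = x²/(0.121 − x).
Since Ka ≪ C₀, x ≈ √(Ka·C₀) = 1.78 × 10^-6 M.
Check: 0.0015% ionized — well under 5%, approximation valid.
pH = −log[H+] = −log(1.78 × 10^-6) = 5.75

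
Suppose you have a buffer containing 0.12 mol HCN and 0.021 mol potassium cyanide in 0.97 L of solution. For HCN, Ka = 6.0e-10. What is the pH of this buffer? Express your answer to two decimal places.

pKa = −log(6.0 × 10^-10) = 9.222
Henderson–Hasselbalch: pH = pKa + log([CN-]/[HCN]) = 9.222 + log(0.021/0.12)
pH = 9.222 + (-0.757) = 8.46

pH = 8.46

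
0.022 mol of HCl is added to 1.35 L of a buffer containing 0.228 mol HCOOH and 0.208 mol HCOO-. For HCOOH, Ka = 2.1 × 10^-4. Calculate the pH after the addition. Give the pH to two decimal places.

pH = 3.55

Added H+ converts HCOO- to HCOOH: HCOOH → 0.25 mol, HCOO- → 0.186 mol.
pKa = −log(2.1 × 10^-4) = 3.678
pH = pKa + log([A⁻]/[HA]) = 3.678 + log(0.186/0.25) = 3.678 -0.128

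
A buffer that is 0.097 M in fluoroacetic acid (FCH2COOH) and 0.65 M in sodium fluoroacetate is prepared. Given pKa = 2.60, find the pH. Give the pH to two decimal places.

pH = 3.43

Henderson–Hasselbalch: pH = pKa + log([FCH2COO-]/[FCH2COOH]) = 2.60 + log(0.65/0.097)
pH = 2.60 + (+0.826) = 3.43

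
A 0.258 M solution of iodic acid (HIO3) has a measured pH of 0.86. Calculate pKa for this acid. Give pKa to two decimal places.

pKa = 0.80

[H+] = 10^(-0.86) = 1.38 × 10^-1 M
At equilibrium [HA] = 0.258 − 1.38 × 10^-1 = 1.20 × 10^-1 M
Ka = [H+][A-]/[HA] = (1.38 × 10^-1)² / 1.20 × 10^-1 = 1.59 × 10^-1
pKa = -log(1.59 × 10^-1) = 0.80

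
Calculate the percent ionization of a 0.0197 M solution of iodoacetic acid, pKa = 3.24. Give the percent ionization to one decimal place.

ICH2COOH ⇌ ICH2COO- + H+; let x = [H+] at equilibrium.
Ka = 10^(−3.24) = 5.75 × 10^-4
Ka = x²/(C₀ − x); solving the quadratic gives x = 3.09 × 10^-3 M.
Fraction ionized = 3.09 × 10^-3 / 0.0197 = 0.1569 → 15.7%

15.7%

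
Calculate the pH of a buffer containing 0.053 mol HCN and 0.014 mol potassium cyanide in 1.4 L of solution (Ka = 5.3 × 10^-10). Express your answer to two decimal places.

pKa = −log(5.3 × 10^-10) = 9.276
Using pH = pKa + log([base]/[acid]) with [base]/[acid] = 0.014/0.053:
pH = 9.276 + (-0.578) = 8.70

pH = 8.70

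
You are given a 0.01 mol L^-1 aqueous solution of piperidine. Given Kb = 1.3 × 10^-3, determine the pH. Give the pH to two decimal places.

C5H10NH + H2O ⇌ C5H10NH2+ + OH-
Kb = [OH-]²/(0.01 − [OH-]) = 1.3 × 10^-3
Here C₀/Kb ≈ 7.69, so the small-[OH-] approximation fails. Use the quadratic:
[OH-] = (−Kb + √(Kb² + 4·Kb·C₀))/2 = 3.01 × 10^-3 M
pOH = −log(3.01 × 10^-3) = 2.52; pH = 14.00 − 2.52 = 11.48

pH = 11.48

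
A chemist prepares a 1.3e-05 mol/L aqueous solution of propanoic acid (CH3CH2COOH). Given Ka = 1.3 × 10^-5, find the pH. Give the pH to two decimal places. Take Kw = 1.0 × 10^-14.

pH = 5.10

CH3CH2COOH ⇌ CH3CH2COO- + H+
Ka = x²/(1.3e-05 − x) = 1.3 × 10^-5
Here C₀/Ka ≈ 1, so the small-x approximation fails. Use the quadratic:
x = (−Ka + √(Ka² + 4·Ka·C₀))/2 = 8.03 × 10^-6 M
pH = −log[H+] = −log(8.03 × 10^-6) = 5.10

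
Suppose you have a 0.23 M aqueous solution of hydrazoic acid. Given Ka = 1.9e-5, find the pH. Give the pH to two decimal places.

HN3 ⇌ N3- + H+
From the ICE table, Ka = x²/(0.23 − x) = 1.9 × 10^-5.
Neglecting x in the denominator: x = √(1.9 × 10^-5 × 0.23) = 2.09 × 10^-3 M
Check: 0.91% ionized — well under 5%, approximation valid.
pH = −log[H+] = −log(2.09 × 10^-3) = 2.68

pH = 2.68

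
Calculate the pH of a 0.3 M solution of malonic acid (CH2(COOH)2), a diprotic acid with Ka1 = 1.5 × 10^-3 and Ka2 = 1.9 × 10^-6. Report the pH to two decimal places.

Since Ka1 ≫ Ka2, the first ionization dominates [H+].
Ka1 = x²/(0.3 − x) = 1.5 × 10^-3
Solving the quadratic: x = (−Ka1 + √(Ka1² + 4·Ka1·C₀))/2 = 2.05 × 10^-2 M
pH = −log(2.05 × 10^-2) = 1.69

pH = 1.69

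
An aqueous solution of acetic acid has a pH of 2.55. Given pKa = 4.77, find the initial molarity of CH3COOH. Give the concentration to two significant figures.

C₀ = 4.7 × 10^-1 M

[H+] = 10^(-2.55) = 2.82 × 10^-3 M = x
Ka = 10^(−4.77) = 1.70 × 10^-5
Ka = x²/(C₀ − x) ⇒ C₀ = x + x²/Ka
C₀ = 2.82 × 10^-3 + (2.82 × 10^-3)²/(1.70 × 10^-5) = 4.71 × 10^-1 M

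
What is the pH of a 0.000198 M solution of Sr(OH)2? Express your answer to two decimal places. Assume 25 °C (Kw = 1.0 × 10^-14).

Sr(OH)2 is a strong base (each formula unit releases 2 OH-); [OH-] = 0.000396 M.
pOH = -log(0.000396) = 3.40
pH = 14.00 - 3.40 = 10.60

pH = 10.60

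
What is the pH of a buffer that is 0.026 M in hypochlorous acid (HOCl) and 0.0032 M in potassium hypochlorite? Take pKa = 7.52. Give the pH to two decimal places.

Using pH = pKa + log([base]/[acid]) with [base]/[acid] = 0.0032/0.026:
pH = 7.52 + (-0.910) = 6.61

pH = 6.61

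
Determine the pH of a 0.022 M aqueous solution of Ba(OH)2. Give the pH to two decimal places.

pH = 12.64

Ba(OH)2 is a strong base (each formula unit releases 2 OH-); [OH-] = 0.044 M.
pOH = -log(0.044) = 1.36
pH = 14.00 - 1.36 = 12.64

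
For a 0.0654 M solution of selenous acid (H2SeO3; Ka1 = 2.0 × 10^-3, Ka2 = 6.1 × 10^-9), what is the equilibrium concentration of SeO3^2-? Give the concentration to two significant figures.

First ionization gives [H+] ≈ [HSeO3-] = 1.05 × 10^-2 M.
Second step: Ka2 = [H+][SeO3^2-]/[HSeO3-] ≈ [SeO3^2-] (since [H+] ≈ [HSeO3-]).
So [SeO3^2-] ≈ Ka2.

6.1 × 10^-9 M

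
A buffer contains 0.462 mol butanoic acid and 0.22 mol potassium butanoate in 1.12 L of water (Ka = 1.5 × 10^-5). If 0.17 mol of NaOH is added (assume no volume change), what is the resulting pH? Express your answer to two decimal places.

pH = 4.95

OH- converts CH3(CH2)2COOH to CH3(CH2)2COO-: CH3(CH2)2COOH → 0.292 mol, CH3(CH2)2COO- → 0.39 mol.
pKa = −log(1.5 × 10^-5) = 4.824
pH = pKa + log(n_CH3(CH2)2COO-/n_CH3(CH2)2COOH) = 4.824 + log(0.39/0.292) = 4.824 + (+0.126)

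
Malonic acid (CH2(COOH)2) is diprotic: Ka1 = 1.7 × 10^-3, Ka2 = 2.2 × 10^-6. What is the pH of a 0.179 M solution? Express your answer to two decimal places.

pH = 1.78

Since Ka1 ≫ Ka2, the first ionization dominates [H+].
Ka1 = x²/(0.179 − x) = 1.7 × 10^-3
Solving the quadratic: x = (−Ka1 + √(Ka1² + 4·Ka1·C₀))/2 = 1.66 × 10^-2 M
pH = −log(1.66 × 10^-2) = 1.78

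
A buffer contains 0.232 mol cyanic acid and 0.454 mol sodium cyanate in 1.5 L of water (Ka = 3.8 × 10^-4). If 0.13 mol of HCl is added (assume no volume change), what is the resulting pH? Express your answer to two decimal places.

Added H+ converts OCN- to HOCN: HOCN → 0.362 mol, OCN- → 0.324 mol.
pKa = −log(3.8 × 10^-4) = 3.420
Henderson–Hasselbalch with mole ratio 0.324/0.362: pH = 3.420 + (-0.048)

pH = 3.37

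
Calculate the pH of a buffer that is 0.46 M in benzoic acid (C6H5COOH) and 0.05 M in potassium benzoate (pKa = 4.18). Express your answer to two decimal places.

pH = 3.22

pH = pKa + log([A⁻]/[HA]) = 4.18 + log(0.05/0.46)
pH = 4.18 + (-0.964) = 3.22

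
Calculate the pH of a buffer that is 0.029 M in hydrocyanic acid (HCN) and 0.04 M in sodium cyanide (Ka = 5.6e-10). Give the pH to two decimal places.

pH = 9.39

pKa = −log(5.6 × 10^-10) = 9.252
Henderson–Hasselbalch: pH = pKa + log([CN-]/[HCN]) = 9.252 + log(0.04/0.029)
pH = 9.252 + (+0.140) = 9.39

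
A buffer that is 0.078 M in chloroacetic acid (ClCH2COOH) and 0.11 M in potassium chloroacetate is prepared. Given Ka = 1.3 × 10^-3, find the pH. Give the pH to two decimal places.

pKa = −log(1.3 × 10^-3) = 2.886
Henderson–Hasselbalch: pH = pKa + log([ClCH2COO-]/[ClCH2COOH]) = 2.886 + log(0.11/0.078)
pH = 2.886 + (+0.149) = 3.04

pH = 3.04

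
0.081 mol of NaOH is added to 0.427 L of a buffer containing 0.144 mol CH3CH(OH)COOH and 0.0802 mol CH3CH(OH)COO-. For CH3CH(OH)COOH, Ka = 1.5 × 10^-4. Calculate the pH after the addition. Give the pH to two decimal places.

After neutralization: n(CH3CH(OH)COOH) = 0.063 mol, n(CH3CH(OH)COO-) = 0.161 mol.
pKa = −log(1.5 × 10^-4) = 3.824
pH = pKa + log([A⁻]/[HA]) = 3.824 + log(0.161/0.063) = 3.824 +0.407

pH = 4.23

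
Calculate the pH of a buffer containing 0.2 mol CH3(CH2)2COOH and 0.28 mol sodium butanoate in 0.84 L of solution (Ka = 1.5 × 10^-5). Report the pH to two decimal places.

pH = 4.97

pKa = −log(1.5 × 10^-5) = 4.824
Using pH = pKa + log([base]/[acid]) with [base]/[acid] = 0.28/0.2:
pH = 4.824 + (+0.146) = 4.97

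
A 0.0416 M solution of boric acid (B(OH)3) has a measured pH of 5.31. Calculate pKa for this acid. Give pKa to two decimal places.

[H+] = 10^(-5.31) = 4.90 × 10^-6 M
At equilibrium [HA] = 0.0416 − 4.90 × 10^-6 = 4.16 × 10^-2 M
Ka = [H+][A-]/[HA] = (4.90 × 10^-6)² / 4.16 × 10^-2 = 5.77 × 10^-10
pKa = -log(5.77 × 10^-10) = 9.24

pKa = 9.24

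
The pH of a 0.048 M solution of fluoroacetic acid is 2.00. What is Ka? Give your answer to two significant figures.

[H+] = 10^(-2.00) = 1.00 × 10^-2 M
At equilibrium [HA] = 0.048 − 1.00 × 10^-2 = 3.80 × 10^-2 M
Ka = [H+][A-]/[HA] = (1.00 × 10^-2)² / 3.80 × 10^-2 = 2.6 × 10^-3

Ka = 2.6 × 10^-3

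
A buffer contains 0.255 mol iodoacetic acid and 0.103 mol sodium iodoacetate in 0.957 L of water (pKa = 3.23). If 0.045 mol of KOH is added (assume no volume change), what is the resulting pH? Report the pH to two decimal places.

OH- converts ICH2COOH to ICH2COO-: ICH2COOH → 0.21 mol, ICH2COO- → 0.148 mol.
Henderson–Hasselbalch with mole ratio 0.148/0.21: pH = 3.23 + (-0.152)

pH = 3.08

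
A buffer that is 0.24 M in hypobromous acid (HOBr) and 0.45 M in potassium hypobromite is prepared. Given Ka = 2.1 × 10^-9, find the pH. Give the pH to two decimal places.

pKa = −log(2.1 × 10^-9) = 8.678
Henderson–Hasselbalch: pH = pKa + log([OBr-]/[HOBr]) = 8.678 + log(0.45/0.24)
pH = 8.678 + (+0.273) = 8.95

pH = 8.95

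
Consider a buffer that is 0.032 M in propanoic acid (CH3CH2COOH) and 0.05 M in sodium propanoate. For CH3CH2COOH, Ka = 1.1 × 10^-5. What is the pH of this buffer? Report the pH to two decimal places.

pH = 5.15

pKa = −log(1.1 × 10^-5) = 4.959
Using pH = pKa + log([base]/[acid]) with [base]/[acid] = 0.05/0.032:
pH = 4.959 + (+0.194) = 5.15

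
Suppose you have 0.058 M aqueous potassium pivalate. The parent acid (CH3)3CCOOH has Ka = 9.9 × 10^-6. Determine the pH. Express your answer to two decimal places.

(CH3)3CCOO- is the conjugate base of the weak acid (CH3)3CCOOH.
Kb = Kw/Ka = 1.0×10^-14 / 9.9 × 10^-6 = 1.01 × 10^-9
Kb = [OH-]²/(0.058 − [OH-]) = 1.01 × 10^-9
Neglecting [OH-] in the denominator: [OH-] = √(1.01 × 10^-9 × 0.058) = 7.65 × 10^-6 M
pOH = −log(7.65 × 10^-6) = 5.12; pH = 14.00 − 5.12 = 8.88

pH = 8.88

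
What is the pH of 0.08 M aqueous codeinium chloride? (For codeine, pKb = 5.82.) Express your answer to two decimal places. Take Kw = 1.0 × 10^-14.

C18H22NO3+ is the conjugate acid of the weak base C18H21NO3.
Kb = 10^(−5.82) = 1.51 × 10^-6
Ka = Kw/Kb = 1.0×10^-14 / 1.51 × 10^-6 = 6.62 × 10^-9
Let x = [H+] at equilibrium. Ka = x²/(0.08 − x).
Since Ka ≪ C₀, x ≈ √(Ka·C₀) = 2.30 × 10^-5 M.
(x/C₀ = 0.029% < 5%, so the approximation holds.)
pH = −log(2.30 × 10^-5) = 4.64

pH = 4.64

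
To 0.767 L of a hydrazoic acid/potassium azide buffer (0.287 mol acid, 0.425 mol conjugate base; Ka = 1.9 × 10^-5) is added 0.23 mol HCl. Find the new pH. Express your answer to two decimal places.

pH = 4.30

Added H+ converts N3- to HN3: HN3 → 0.517 mol, N3- → 0.195 mol.
pKa = −log(1.9 × 10^-5) = 4.721
pH = pKa + log(n_N3-/n_HN3) = 4.721 + log(0.195/0.517) = 4.721 + (-0.423)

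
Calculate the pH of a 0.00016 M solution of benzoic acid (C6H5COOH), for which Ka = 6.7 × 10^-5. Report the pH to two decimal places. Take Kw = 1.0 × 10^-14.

C6H5COOH ⇌ C6H5COO- + H+
From the ICE table, Ka = [H+]²/(0.00016 − [H+]) = 6.7 × 10^-5.
[H+] is not negligible relative to C₀; solve [H+]² + 6.7e-05·[H+] − 1.07e-08 = 0.
[H+] = [−6.7e-05 + √(6.7e-05² + 4.29e-08)]/2 = 7.53 × 10^-5 M
pH = −log(7.53 × 10^-5) = 4.12

pH = 4.12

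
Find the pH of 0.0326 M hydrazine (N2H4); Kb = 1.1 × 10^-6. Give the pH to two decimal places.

N2H4 + H2O ⇌ N2H5+ + OH-
Kb = x²/(0.0326 − x) = 1.1 × 10^-6
Neglecting x in the denominator: x = √(1.1 × 10^-6 × 0.0326) = 1.89 × 10^-4 M
Check: 0.58% ionized — well under 5%, approximation valid.
pOH = −log(1.89 × 10^-4) = 3.72; pH = 14.00 − 3.72 = 10.28

pH = 10.28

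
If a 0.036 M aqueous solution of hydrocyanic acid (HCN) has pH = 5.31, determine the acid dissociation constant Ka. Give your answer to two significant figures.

Ka = 6.7 × 10^-10

[H+] = 10^(-5.31) = 4.90 × 10^-6 M
At equilibrium [HA] = 0.036 − 4.90 × 10^-6 = 3.60 × 10^-2 M
Ka = [H+][A-]/[HA] = (4.90 × 10^-6)² / 3.60 × 10^-2 = 6.7 × 10^-10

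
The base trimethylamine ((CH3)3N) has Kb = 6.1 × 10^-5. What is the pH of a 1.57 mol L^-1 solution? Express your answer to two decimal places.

(CH3)3N + H2O ⇌ (CH3)3NH+ + OH-
Kb = [OH-]²/(1.57 − [OH-]) = 6.1 × 10^-5
Neglecting [OH-] in the denominator: [OH-] = √(6.1 × 10^-5 × 1.57) = 9.79 × 10^-3 M
pOH = 2.01, so pH = 14.00 − pOH = 11.99

pH = 11.99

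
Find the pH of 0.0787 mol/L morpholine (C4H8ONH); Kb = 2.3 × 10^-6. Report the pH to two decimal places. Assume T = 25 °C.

pH = 10.63

C4H8ONH + H2O ⇌ C4H8ONH2+ + OH-
Kb = [OH-]²/(0.0787 − [OH-]) = 2.3 × 10^-6
Since Kb ≪ C₀, [OH-] ≈ √(Kb·C₀) = 4.25 × 10^-4 M.
([OH-]/C₀ = 0.54% < 5%, so the approximation holds.)
pOH = −log(4.25 × 10^-4) = 3.37; pH = 14.00 − 3.37 = 10.63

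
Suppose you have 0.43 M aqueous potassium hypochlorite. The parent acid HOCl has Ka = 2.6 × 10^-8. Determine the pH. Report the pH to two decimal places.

pH = 10.61

OCl- is the conjugate base of the weak acid HOCl.
Kb = Kw/Ka = 1.0×10^-14 / 2.6 × 10^-8 = 3.85 × 10^-7
From the ICE table, Kb = [OH-]²/(0.43 − [OH-]) = 3.85 × 10^-7.
Since Kb ≪ C₀, [OH-] ≈ √(Kb·C₀) = 4.07 × 10^-4 M.
pOH = −log(4.07 × 10^-4) = 3.39; pH = 14.00 − 3.39 = 10.61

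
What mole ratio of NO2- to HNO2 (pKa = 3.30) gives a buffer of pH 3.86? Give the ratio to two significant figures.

ratio = 3.6

pH = pKa + log(r) ⇒ log(r) = 3.86 − 3.30 = +0.56
r = [NO2-]/[HNO2] = 10^(+0.56) = 3.63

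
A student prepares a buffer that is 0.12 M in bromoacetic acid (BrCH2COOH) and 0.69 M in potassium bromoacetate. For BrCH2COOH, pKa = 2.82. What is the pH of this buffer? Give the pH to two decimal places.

pH = 3.58

pH = pKa + log([A⁻]/[HA]) = 2.82 + log(0.69/0.12)
pH = 2.82 + (+0.760) = 3.58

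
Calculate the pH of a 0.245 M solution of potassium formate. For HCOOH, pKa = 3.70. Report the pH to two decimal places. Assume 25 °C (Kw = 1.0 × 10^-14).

pH = 8.54

HCOO- is the conjugate base of the weak acid HCOOH.
Ka = 10^(−3.70) = 2.00 × 10^-4
Kb = Kw/Ka = 1.0×10^-14 / 2.00 × 10^-4 = 5.00 × 10^-11
From the ICE table, Kb = [OH-]²/(0.245 − [OH-]) = 5.00 × 10^-11.
Assume [OH-] ≪ 0.245: [OH-] ≈ √(5.00 × 10^-11 × 0.245) = 3.50 × 10^-6 M
Check: 0.0014% ionized — well under 5%, approximation valid.
pOH = 5.46, so pH = 14.00 − pOH = 8.54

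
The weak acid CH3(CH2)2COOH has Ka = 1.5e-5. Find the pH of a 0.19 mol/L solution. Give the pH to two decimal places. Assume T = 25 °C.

pH = 2.77

CH3(CH2)2COOH ⇌ CH3(CH2)2COO- + H+
From the ICE table, Ka = [H+]²/(0.19 − [H+]) = 1.5 × 10^-5.
Since Ka ≪ C₀, [H+] ≈ √(Ka·C₀) = 1.69 × 10^-3 M.
pH = −log[H+] = −log(1.69 × 10^-3) = 2.77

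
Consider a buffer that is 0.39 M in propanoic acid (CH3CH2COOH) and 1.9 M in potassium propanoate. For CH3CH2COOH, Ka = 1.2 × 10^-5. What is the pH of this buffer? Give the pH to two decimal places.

pH = 5.61

pKa = −log(1.2 × 10^-5) = 4.921
Using pH = pKa + log([base]/[acid]) with [base]/[acid] = 1.9/0.39:
pH = 4.921 + (+0.688) = 5.61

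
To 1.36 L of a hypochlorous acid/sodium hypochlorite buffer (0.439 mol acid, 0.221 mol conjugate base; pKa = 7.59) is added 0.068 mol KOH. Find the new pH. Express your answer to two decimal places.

pH = 7.48

OH- converts HOCl to OCl-: HOCl → 0.371 mol, OCl- → 0.289 mol.
pH = pKa + log([A⁻]/[HA]) = 7.59 + log(0.289/0.371) = 7.59 -0.108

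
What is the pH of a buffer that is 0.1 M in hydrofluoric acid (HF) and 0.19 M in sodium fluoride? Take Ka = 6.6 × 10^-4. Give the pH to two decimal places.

pKa = −log(6.6 × 10^-4) = 3.180
Henderson–Hasselbalch: pH = pKa + log([F-]/[HF]) = 3.180 + log(0.19/0.1)
pH = 3.180 + (+0.279) = 3.46

pH = 3.46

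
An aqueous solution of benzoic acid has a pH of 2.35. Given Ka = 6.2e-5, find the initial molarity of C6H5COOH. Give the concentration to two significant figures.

C₀ = 3.3 × 10^-1 M

[H+] = 10^(-2.35) = 4.47 × 10^-3 M = x
Ka = x²/(C₀ − x) ⇒ C₀ = x + x²/Ka
C₀ = 4.47 × 10^-3 + (4.47 × 10^-3)²/(6.2 × 10^-5) = 3.27 × 10^-1 M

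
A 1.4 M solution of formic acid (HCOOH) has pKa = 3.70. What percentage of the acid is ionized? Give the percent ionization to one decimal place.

1.2%

HCOOH ⇌ HCOO- + H+; let x = [H+] at equilibrium.
Ka = 10^(−3.70) = 2.00 × 10^-4
x ≈ √(Ka·C₀) = √(2.00 × 10^-4 × 1.4) = 1.67 × 10^-2 M
Fraction ionized = 1.67 × 10^-2 / 1.4 = 0.0119 → 1.2%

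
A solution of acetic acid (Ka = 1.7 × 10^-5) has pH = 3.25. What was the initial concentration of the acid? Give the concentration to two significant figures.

[H+] = 10^(-3.25) = 5.62 × 10^-4 M = x
Ka = x²/(C₀ − x) ⇒ C₀ = x + x²/Ka
C₀ = 5.62 × 10^-4 + (5.62 × 10^-4)²/(1.7 × 10^-5) = 1.91 × 10^-2 M

C₀ = 1.9 × 10^-2 M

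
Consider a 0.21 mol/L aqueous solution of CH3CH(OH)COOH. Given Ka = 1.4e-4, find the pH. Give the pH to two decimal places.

pH = 2.27

CH3CH(OH)COOH ⇌ CH3CH(OH)COO- + H+
From the ICE table, Ka = [H+]²/(0.21 − [H+]) = 1.4 × 10^-4.
Assume [H+] ≪ 0.21: [H+] ≈ √(1.4 × 10^-4 × 0.21) = 5.42 × 10^-3 M
Check: 2.6% ionized — well under 5%, approximation valid.
pH = −log(5.42 × 10^-3) = 2.27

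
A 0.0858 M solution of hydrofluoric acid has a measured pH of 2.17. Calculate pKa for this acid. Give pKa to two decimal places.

pKa = 3.24

[H+] = 10^(-2.17) = 6.76 × 10^-3 M
At equilibrium [HA] = 0.0858 − 6.76 × 10^-3 = 7.90 × 10^-2 M
Ka = [H+][A-]/[HA] = (6.76 × 10^-3)² / 7.90 × 10^-2 = 5.78 × 10^-4
pKa = -log(5.78 × 10^-4) = 3.24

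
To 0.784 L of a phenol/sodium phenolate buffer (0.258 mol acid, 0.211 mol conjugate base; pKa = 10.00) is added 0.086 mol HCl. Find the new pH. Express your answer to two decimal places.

Added H+ converts C6H5O- to C6H5OH: C6H5OH → 0.344 mol, C6H5O- → 0.125 mol.
Henderson–Hasselbalch with mole ratio 0.125/0.344: pH = 10.00 + (-0.440)

pH = 9.56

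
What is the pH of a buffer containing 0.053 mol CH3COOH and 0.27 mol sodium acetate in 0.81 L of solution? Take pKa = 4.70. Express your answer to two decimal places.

Using pH = pKa + log([base]/[acid]) with [base]/[acid] = 0.27/0.053:
pH = 4.70 + (+0.707) = 5.41

pH = 5.41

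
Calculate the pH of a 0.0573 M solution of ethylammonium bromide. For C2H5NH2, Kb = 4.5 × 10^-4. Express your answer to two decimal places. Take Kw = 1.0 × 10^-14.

pH = 5.95

C2H5NH3+ is the conjugate acid of the weak base C2H5NH2.
Ka = Kw/Kb = 1.0×10^-14 / 4.5 × 10^-4 = 2.22 × 10^-11
Ka = x²/(0.0573 − x) = 2.22 × 10^-11
Since Ka ≪ C₀, x ≈ √(Ka·C₀) = 1.13 × 10^-6 M.
Check: 0.002% ionized — well under 5%, approximation valid.
pH = −log(1.13 × 10^-6) = 5.95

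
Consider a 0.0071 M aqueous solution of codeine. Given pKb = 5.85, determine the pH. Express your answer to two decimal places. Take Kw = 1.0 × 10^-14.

pH = 10.00

C18H21NO3 + H2O ⇌ C18H22NO3+ + OH-
Kb = 10^(−5.85) = 1.41 × 10^-6
From the ICE table, Kb = x²/(0.0071 − x) = 1.41 × 10^-6.
Since Kb ≪ C₀, x ≈ √(Kb·C₀) = 1.00 × 10^-4 M.
Check: 1.4% ionized — well under 5%, approximation valid.
pOH = −log(1.00 × 10^-4) = 4.00; pH = 14.00 − 4.00 = 10.00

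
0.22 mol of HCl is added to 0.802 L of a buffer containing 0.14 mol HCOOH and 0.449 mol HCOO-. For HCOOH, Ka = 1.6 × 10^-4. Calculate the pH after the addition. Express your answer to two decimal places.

pH = 3.60

Added H+ converts HCOO- to HCOOH: HCOOH → 0.36 mol, HCOO- → 0.229 mol.
pKa = −log(1.6 × 10^-4) = 3.796
pH = pKa + log(n_HCOO-/n_HCOOH) = 3.796 + log(0.229/0.36) = 3.796 + (-0.196)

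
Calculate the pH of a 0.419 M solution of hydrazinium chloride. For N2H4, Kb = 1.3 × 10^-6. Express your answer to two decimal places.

N2H5+ is the conjugate acid of the weak base N2H4.
Ka = Kw/Kb = 1.0×10^-14 / 1.3 × 10^-6 = 7.69 × 10^-9
Let x = [H+] at equilibrium. Ka = x²/(0.419 − x).
Neglecting x in the denominator: x = √(7.69 × 10^-9 × 0.419) = 5.68 × 10^-5 M
Check: 0.014% ionized — well under 5%, approximation valid.
pH = −log(5.68 × 10^-5) = 4.25

pH = 4.25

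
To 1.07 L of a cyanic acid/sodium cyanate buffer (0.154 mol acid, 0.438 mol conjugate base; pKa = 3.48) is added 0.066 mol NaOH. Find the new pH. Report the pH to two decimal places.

pH = 4.24

OH- converts HOCN to OCN-: HOCN → 0.088 mol, OCN- → 0.504 mol.
pH = pKa + log(n_OCN-/n_HOCN) = 3.48 + log(0.504/0.088) = 3.48 + (+0.758)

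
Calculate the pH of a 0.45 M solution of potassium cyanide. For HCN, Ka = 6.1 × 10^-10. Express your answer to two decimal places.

pH = 11.43

CN- is the conjugate base of the weak acid HCN.
Kb = Kw/Ka = 1.0×10^-14 / 6.1 × 10^-10 = 1.64 × 10^-5
Kb = [OH-]²/(0.45 − [OH-]) = 1.64 × 10^-5
Since Kb ≪ C₀, [OH-] ≈ √(Kb·C₀) = 2.72 × 10^-3 M.
pOH = 2.57, so pH = 14.00 − pOH = 11.43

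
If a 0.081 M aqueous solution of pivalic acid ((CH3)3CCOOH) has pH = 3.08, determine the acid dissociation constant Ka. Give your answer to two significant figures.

Ka = 8.6 × 10^-6

[H+] = 10^(-3.08) = 8.32 × 10^-4 M
At equilibrium [HA] = 0.081 − 8.32 × 10^-4 = 8.02 × 10^-2 M
Ka = [H+][A-]/[HA] = (8.32 × 10^-4)² / 8.02 × 10^-2 = 8.6 × 10^-6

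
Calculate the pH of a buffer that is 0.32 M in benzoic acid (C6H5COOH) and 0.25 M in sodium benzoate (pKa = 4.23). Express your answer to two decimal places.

Henderson–Hasselbalch: pH = pKa + log([C6H5COO-]/[C6H5COOH]) = 4.23 + log(0.25/0.32)
pH = 4.23 + (-0.107) = 4.12

pH = 4.12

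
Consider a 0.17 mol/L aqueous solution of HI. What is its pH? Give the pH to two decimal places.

pH = 0.77

HI is a strong acid and dissociates completely, so [H+] = 0.17 M.
pH = -log(0.17) = 0.77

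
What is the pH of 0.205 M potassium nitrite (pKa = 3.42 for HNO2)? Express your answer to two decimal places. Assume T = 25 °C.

NO2- is the conjugate base of the weak acid HNO2.
Ka = 10^(−3.42) = 3.80 × 10^-4
Kb = Kw/Ka = 1.0×10^-14 / 3.80 × 10^-4 = 2.63 × 10^-11
Kb = x²/(0.205 − x) = 2.63 × 10^-11
Since Kb ≪ C₀, x ≈ √(Kb·C₀) = 2.32 × 10^-6 M.
(x/C₀ = 0.0011% < 5%, so the approximation holds.)
pOH = −log(2.32 × 10^-6) = 5.63; pH = 14.00 − 5.63 = 8.37

pH = 8.37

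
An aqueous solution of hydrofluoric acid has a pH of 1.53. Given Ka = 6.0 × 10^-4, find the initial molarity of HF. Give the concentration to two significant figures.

C₀ = 1.5 M

[H+] = 10^(-1.53) = 2.95 × 10^-2 M = x
Ka = x²/(C₀ − x) ⇒ C₀ = x + x²/Ka
C₀ = 2.95 × 10^-2 + (2.95 × 10^-2)²/(6.0 × 10^-4) = 1.48 M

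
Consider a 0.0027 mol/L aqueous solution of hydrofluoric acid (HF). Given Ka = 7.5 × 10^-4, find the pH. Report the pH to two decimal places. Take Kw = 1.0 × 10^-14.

HF ⇌ F- + H+
Ka = [H+]²/(0.0027 − [H+]) = 7.5 × 10^-4
Here C₀/Ka ≈ 3.6, so the small-[H+] approximation fails. Use the quadratic:
[H+] = (−Ka + √(Ka² + 4·Ka·C₀))/2 = 1.10 × 10^-3 M
pH = −log(1.10 × 10^-3) = 2.96

pH = 2.96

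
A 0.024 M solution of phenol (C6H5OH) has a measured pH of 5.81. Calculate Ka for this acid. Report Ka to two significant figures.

Ka = 1.0 × 10^-10

[H+] = 10^(-5.81) = 1.55 × 10^-6 M
At equilibrium [HA] = 0.024 − 1.55 × 10^-6 = 2.40 × 10^-2 M
Ka = [H+][A-]/[HA] = (1.55 × 10^-6)² / 2.40 × 10^-2 = 1.0 × 10^-10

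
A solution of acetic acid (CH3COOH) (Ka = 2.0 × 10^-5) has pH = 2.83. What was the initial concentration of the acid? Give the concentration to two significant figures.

C₀ = 1.1 × 10^-1 M

[H+] = 10^(-2.83) = 1.48 × 10^-3 M = x
Ka = x²/(C₀ − x) ⇒ C₀ = x + x²/Ka
C₀ = 1.48 × 10^-3 + (1.48 × 10^-3)²/(2.0 × 10^-5) = 1.11 × 10^-1 M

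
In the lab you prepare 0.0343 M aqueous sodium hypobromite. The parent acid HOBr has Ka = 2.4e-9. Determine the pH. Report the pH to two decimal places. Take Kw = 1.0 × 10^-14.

pH = 10.58

OBr- is the conjugate base of the weak acid HOBr.
Kb = Kw/Ka = 1.0×10^-14 / 2.4 × 10^-9 = 4.17 × 10^-6
Let x = [OH-] at equilibrium. Kb = x²/(0.0343 − x).
Since Kb ≪ C₀, x ≈ √(Kb·C₀) = 3.78 × 10^-4 M.
pOH = 3.42, so pH = 14.00 − pOH = 10.58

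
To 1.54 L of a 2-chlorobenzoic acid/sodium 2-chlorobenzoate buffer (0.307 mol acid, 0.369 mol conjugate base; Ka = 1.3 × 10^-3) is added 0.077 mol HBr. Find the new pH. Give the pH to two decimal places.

Added H+ converts ClC6H4COO- to ClC6H4COOH: ClC6H4COOH → 0.384 mol, ClC6H4COO- → 0.292 mol.
pKa = −log(1.3 × 10^-3) = 2.886
Henderson–Hasselbalch with mole ratio 0.292/0.384: pH = 2.886 + (-0.119)

pH = 2.77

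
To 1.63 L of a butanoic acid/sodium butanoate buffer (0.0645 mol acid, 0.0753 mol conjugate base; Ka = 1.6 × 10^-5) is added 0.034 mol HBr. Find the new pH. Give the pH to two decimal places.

After neutralization: n(CH3(CH2)2COOH) = 0.0985 mol, n(CH3(CH2)2COO-) = 0.0413 mol.
pKa = −log(1.6 × 10^-5) = 4.796
Henderson–Hasselbalch with mole ratio 0.0413/0.0985: pH = 4.796 + (-0.377)

pH = 4.42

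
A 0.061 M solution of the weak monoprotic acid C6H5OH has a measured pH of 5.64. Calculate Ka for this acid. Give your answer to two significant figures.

[H+] = 10^(-5.64) = 2.29 × 10^-6 M
At equilibrium [HA] = 0.061 − 2.29 × 10^-6 = 6.10 × 10^-2 M
Ka = [H+][A-]/[HA] = (2.29 × 10^-6)² / 6.10 × 10^-2 = 8.6 × 10^-11

Ka = 8.6 × 10^-11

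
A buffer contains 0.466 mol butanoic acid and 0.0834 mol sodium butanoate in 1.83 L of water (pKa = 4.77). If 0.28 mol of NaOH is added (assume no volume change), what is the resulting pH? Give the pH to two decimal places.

OH- converts CH3(CH2)2COOH to CH3(CH2)2COO-: CH3(CH2)2COOH → 0.186 mol, CH3(CH2)2COO- → 0.363 mol.
pH = pKa + log(n_CH3(CH2)2COO-/n_CH3(CH2)2COOH) = 4.77 + log(0.363/0.186) = 4.77 + (+0.290)

pH = 5.06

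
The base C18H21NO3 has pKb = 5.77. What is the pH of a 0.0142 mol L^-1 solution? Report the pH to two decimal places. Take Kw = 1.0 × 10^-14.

C18H21NO3 + H2O ⇌ C18H22NO3+ + OH-
Kb = 10^(−5.77) = 1.70 × 10^-6
Kb = x²/(0.0142 − x) = 1.70 × 10^-6
Neglecting x in the denominator: x = √(1.70 × 10^-6 × 0.0142) = 1.55 × 10^-4 M
Check: 1.1% ionized — well under 5%, approximation valid.
pOH = −log(1.55 × 10^-4) = 3.81; pH = 14.00 − 3.81 = 10.19

pH = 10.19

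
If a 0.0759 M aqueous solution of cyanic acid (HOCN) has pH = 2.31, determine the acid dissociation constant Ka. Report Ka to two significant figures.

[H+] = 10^(-2.31) = 4.90 × 10^-3 M
At equilibrium [HA] = 0.0759 − 4.90 × 10^-3 = 7.10 × 10^-2 M
Ka = [H+][A-]/[HA] = (4.90 × 10^-3)² / 7.10 × 10^-2 = 3.4 × 10^-4

Ka = 3.4 × 10^-4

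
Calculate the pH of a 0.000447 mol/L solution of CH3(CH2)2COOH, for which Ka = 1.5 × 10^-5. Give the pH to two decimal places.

CH3(CH2)2COOH ⇌ CH3(CH2)2COO- + H+
From the ICE table, Ka = x²/(0.000447 − x) = 1.5 × 10^-5.
The 5% rule fails; solving x² + Ka·x − Ka·C₀ = 0 exactly:
x = [−1.5e-05 + √(1.5e-05² + 2.68e-08)]/2 = 7.47 × 10^-5 M
pH = −log(7.47 × 10^-5) = 4.13

pH = 4.13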